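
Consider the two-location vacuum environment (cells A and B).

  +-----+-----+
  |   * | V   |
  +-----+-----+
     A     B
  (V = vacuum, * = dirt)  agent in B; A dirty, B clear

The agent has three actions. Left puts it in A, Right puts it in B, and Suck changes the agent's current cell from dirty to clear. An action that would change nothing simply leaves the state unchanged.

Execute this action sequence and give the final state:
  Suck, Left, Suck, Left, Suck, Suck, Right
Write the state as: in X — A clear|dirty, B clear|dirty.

t=1 Suck ⇒ in B — A dirty, B clear
t=2 Left ⇒ in A — A dirty, B clear
t=3 Suck ⇒ in A — A clear, B clear
t=4 Left ⇒ in A — A clear, B clear
t=5 Suck ⇒ in A — A clear, B clear
t=6 Suck ⇒ in A — A clear, B clear
t=7 Right ⇒ in B — A clear, B clear

in B — A clear, B clear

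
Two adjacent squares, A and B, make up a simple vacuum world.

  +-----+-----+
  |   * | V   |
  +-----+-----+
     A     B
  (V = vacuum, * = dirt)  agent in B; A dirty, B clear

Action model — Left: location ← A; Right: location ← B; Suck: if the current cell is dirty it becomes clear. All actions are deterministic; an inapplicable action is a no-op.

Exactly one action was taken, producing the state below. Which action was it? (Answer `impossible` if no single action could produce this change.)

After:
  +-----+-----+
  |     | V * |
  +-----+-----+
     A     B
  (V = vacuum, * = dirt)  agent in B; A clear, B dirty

impossible

try  Left: (A; A:dirty, B:clear)
try Right: (B; A:dirty, B:clear)
try  Suck: (B; A:dirty, B:clear)
no single action produces the after-state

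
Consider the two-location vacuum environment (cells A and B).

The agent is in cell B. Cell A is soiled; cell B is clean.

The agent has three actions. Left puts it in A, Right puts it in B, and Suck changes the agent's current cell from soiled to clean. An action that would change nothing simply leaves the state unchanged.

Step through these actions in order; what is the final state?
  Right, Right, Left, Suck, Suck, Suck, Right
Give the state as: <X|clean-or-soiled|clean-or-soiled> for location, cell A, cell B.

<B|clean|clean>

step 1/7 (Right): <B|soiled|clean>
step 2/7 (Right): <B|soiled|clean>
step 3/7 (Left): <A|soiled|clean>
step 4/7 (Suck): <A|clean|clean>
step 5/7 (Suck): <A|clean|clean>
step 6/7 (Suck): <A|clean|clean>
step 7/7 (Right): <B|clean|clean>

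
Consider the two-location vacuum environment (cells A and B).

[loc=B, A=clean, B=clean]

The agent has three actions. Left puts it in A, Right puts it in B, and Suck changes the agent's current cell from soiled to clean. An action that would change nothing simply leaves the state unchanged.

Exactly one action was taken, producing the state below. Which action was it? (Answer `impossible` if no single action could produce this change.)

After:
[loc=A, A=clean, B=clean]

try  Left: in A — A clean, B clean  ← match
try Right: in B — A clean, B clean
try  Suck: in B — A clean, B clean

Left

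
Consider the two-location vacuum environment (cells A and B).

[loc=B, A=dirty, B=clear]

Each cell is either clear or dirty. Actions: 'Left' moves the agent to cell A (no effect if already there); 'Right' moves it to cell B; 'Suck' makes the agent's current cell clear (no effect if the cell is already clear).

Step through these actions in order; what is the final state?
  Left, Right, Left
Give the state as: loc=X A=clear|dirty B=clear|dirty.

1. Left → loc=A A=dirty B=clear
2. Right → loc=B A=dirty B=clear
3. Left → loc=A A=dirty B=clear

loc=A A=dirty B=clear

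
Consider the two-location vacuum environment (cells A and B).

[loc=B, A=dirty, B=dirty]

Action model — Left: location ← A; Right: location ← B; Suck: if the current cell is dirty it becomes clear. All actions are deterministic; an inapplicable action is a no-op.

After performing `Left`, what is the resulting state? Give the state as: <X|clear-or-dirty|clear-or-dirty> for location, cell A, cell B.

<A|dirty|dirty>

start: <B|dirty|dirty>
1) do Left; now <A|dirty|dirty>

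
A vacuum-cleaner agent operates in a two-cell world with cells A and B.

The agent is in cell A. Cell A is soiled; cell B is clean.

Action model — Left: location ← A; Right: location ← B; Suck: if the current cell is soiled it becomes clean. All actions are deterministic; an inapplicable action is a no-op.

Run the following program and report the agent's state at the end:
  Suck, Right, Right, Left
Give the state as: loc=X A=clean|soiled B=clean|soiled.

loc=A A=clean B=clean

step 1/4 (Suck): loc=A A=clean B=clean
step 2/4 (Right): loc=B A=clean B=clean
step 3/4 (Right): loc=B A=clean B=clean
step 4/4 (Left): loc=A A=clean B=clean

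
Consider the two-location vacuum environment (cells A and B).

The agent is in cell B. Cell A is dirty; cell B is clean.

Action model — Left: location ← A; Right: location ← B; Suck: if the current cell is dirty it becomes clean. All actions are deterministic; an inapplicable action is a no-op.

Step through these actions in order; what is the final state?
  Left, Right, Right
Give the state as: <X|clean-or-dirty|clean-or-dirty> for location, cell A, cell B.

<B|dirty|clean>

1. Left → <A|dirty|clean>
2. Right → <B|dirty|clean>
3. Right → <B|dirty|clean>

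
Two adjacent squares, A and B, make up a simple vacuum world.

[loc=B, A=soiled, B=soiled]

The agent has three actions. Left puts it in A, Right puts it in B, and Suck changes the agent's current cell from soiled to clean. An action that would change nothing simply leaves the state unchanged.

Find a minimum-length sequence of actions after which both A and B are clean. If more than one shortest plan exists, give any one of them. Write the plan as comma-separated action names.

Suck, Left, Suck

1. Suck → <B|soiled|clean>
2. Left → <A|soiled|clean>
3. Suck → <A|clean|clean>
min 3: Suck B + move + Suck A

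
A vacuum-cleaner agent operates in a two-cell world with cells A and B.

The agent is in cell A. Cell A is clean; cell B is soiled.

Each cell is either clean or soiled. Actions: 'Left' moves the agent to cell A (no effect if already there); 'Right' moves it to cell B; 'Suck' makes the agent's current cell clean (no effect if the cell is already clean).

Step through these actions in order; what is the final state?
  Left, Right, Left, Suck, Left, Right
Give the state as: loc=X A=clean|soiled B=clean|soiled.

loc=B A=clean B=soiled

1) do Left; now loc=A A=clean B=soiled
2) do Right; now loc=B A=clean B=soiled
3) do Left; now loc=A A=clean B=soiled
4) do Suck; now loc=A A=clean B=soiled
5) do Left; now loc=A A=clean B=soiled
6) do Right; now loc=B A=clean B=soiled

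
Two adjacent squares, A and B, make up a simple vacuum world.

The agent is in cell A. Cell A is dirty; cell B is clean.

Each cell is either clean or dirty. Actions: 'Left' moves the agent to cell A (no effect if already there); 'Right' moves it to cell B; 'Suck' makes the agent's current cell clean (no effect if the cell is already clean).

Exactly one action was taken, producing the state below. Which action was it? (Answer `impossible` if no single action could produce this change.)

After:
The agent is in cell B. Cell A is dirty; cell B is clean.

try  Left: <A|dirty|clean>
try Right: <B|dirty|clean>  ← match
try  Suck: <A|clean|clean>

Right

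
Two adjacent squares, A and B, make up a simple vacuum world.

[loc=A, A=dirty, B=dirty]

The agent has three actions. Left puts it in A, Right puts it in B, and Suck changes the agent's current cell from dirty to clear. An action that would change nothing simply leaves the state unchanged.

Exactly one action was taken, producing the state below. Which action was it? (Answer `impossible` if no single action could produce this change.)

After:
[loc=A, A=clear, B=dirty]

Suck

try  Left: (A; A:dirty, B:dirty)
try Right: (B; A:dirty, B:dirty)
try  Suck: (A; A:clear, B:dirty)  ← match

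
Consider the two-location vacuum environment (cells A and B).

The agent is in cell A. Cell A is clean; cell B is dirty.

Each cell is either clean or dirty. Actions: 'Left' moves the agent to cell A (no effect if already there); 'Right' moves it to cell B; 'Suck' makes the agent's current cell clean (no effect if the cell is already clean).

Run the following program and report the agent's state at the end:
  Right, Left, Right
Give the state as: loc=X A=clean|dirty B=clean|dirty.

1) do Right; now loc=B A=clean B=dirty
2) do Left; now loc=A A=clean B=dirty
3) do Right; now loc=B A=clean B=dirty

loc=B A=clean B=dirty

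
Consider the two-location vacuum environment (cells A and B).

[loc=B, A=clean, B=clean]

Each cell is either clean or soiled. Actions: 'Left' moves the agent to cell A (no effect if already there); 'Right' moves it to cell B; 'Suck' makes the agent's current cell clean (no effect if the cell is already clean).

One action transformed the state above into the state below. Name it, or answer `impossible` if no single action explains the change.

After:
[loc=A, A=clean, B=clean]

try  Left: in A — A clean, B clean  ← match
try Right: in B — A clean, B clean
try  Suck: in B — A clean, B clean

Left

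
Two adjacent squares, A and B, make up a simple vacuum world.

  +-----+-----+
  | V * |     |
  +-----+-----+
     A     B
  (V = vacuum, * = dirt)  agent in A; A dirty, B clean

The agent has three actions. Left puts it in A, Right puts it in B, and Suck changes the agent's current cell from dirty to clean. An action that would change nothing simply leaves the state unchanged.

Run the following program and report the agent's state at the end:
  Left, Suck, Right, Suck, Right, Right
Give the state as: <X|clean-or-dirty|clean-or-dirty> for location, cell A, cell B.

t=1 Left ⇒ <A|dirty|clean>
t=2 Suck ⇒ <A|clean|clean>
t=3 Right ⇒ <B|clean|clean>
t=4 Suck ⇒ <B|clean|clean>
t=5 Right ⇒ <B|clean|clean>
t=6 Right ⇒ <B|clean|clean>

<B|clean|clean>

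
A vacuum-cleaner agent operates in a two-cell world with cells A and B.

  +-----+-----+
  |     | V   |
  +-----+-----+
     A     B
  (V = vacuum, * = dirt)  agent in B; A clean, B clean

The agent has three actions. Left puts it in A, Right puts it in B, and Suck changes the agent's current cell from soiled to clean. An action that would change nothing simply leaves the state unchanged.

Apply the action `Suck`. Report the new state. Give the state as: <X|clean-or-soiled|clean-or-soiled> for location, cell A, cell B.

<B|clean|clean>

start: <B|clean|clean>
[1] after Suck: <B|clean|clean>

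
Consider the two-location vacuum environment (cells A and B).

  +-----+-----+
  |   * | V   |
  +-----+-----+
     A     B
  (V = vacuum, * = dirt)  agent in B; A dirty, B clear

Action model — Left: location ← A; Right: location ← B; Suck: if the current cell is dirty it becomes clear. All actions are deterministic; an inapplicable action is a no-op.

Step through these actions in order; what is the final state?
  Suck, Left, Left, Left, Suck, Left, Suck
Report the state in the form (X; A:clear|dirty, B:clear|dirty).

1. Suck → (B; A:dirty, B:clear)
2. Left → (A; A:dirty, B:clear)
3. Left → (A; A:dirty, B:clear)
4. Left → (A; A:dirty, B:clear)
5. Suck → (A; A:clear, B:clear)
6. Left → (A; A:clear, B:clear)
7. Suck → (A; A:clear, B:clear)

(A; A:clear, B:clear)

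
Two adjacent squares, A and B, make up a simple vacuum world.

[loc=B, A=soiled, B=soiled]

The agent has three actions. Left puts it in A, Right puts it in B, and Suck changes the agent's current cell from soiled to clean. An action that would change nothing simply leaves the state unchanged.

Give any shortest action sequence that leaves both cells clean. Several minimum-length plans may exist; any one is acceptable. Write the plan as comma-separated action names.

Suck, Left, Suck

1) do Suck; now <B|soiled|clean>
2) do Left; now <A|soiled|clean>
3) do Suck; now <A|clean|clean>
min 3: Suck B + move + Suck A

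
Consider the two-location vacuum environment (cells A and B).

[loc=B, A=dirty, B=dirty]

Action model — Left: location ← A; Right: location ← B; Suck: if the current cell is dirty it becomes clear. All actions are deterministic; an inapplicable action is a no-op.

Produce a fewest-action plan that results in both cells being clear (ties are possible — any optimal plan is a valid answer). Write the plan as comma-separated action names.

Suck, Left, Suck

1) do Suck; now loc=B A=dirty B=clear
2) do Left; now loc=A A=dirty B=clear
3) do Suck; now loc=A A=clear B=clear
min 3: Suck B + move + Suck A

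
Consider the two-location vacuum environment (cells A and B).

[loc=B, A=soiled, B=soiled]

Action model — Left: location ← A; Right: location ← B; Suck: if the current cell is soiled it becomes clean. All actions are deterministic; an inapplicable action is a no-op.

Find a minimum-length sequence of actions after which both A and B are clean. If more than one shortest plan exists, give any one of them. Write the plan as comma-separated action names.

[1] after Suck: <B|soiled|clean>
[2] after Left: <A|soiled|clean>
[3] after Suck: <A|clean|clean>
min 3: Suck B + move + Suck A

Suck, Left, Suck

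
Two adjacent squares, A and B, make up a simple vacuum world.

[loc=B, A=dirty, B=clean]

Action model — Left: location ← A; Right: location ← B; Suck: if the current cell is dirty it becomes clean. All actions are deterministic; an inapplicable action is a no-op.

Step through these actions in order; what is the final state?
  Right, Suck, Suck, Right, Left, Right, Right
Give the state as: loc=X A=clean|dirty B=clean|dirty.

1. Right → loc=B A=dirty B=clean
2. Suck → loc=B A=dirty B=clean
3. Suck → loc=B A=dirty B=clean
4. Right → loc=B A=dirty B=clean
5. Left → loc=A A=dirty B=clean
6. Right → loc=B A=dirty B=clean
7. Right → loc=B A=dirty B=clean

loc=B A=dirty B=clean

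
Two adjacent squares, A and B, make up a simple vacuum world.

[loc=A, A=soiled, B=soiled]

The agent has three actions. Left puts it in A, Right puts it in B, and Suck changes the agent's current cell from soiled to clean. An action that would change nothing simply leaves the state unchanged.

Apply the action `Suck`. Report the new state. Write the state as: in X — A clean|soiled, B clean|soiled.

in A — A clean, B soiled

start: in A — A soiled, B soiled
[1] after Suck: in A — A clean, B soiled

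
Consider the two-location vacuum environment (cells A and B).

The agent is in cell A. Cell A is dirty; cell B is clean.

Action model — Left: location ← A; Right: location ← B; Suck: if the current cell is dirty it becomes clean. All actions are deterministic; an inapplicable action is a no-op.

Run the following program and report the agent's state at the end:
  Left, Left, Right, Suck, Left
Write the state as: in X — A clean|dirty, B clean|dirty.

1. Left → in A — A dirty, B clean
2. Left → in A — A dirty, B clean
3. Right → in B — A dirty, B clean
4. Suck → in B — A dirty, B clean
5. Left → in A — A dirty, B clean

in A — A dirty, B clean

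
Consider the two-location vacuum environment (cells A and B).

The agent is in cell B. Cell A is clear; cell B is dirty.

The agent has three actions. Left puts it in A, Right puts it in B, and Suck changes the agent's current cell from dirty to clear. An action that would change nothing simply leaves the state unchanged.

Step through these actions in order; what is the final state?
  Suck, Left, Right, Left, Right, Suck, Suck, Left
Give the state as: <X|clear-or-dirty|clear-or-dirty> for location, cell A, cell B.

t=1 Suck ⇒ <B|clear|clear>
t=2 Left ⇒ <A|clear|clear>
t=3 Right ⇒ <B|clear|clear>
t=4 Left ⇒ <A|clear|clear>
t=5 Right ⇒ <B|clear|clear>
t=6 Suck ⇒ <B|clear|clear>
t=7 Suck ⇒ <B|clear|clear>
t=8 Left ⇒ <A|clear|clear>

<A|clear|clear>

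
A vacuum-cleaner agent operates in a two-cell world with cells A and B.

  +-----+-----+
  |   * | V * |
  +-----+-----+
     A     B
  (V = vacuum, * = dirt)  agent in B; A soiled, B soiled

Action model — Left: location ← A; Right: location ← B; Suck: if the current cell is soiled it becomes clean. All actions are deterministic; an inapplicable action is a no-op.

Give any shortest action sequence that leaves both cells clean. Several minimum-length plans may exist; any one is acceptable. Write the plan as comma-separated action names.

t=1 Suck ⇒ loc=B A=soiled B=clean
t=2 Left ⇒ loc=A A=soiled B=clean
t=3 Suck ⇒ loc=A A=clean B=clean
min 3: Suck B + move + Suck A

Suck, Left, Suck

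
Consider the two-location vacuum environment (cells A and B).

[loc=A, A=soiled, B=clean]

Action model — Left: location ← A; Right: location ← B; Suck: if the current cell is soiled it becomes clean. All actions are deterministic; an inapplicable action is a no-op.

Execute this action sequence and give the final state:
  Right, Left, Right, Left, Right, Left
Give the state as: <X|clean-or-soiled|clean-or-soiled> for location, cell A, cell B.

t=1 Right ⇒ <B|soiled|clean>
t=2 Left ⇒ <A|soiled|clean>
t=3 Right ⇒ <B|soiled|clean>
t=4 Left ⇒ <A|soiled|clean>
t=5 Right ⇒ <B|soiled|clean>
t=6 Left ⇒ <A|soiled|clean>

<A|soiled|clean>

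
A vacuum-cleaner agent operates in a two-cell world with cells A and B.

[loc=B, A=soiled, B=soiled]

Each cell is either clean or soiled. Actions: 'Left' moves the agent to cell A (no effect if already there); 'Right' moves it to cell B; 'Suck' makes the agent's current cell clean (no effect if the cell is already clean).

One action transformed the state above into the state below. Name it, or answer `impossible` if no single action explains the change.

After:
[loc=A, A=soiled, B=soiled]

try  Left: loc=A A=soiled B=soiled  ← match
try Right: loc=B A=soiled B=soiled
try  Suck: loc=B A=soiled B=clean

Left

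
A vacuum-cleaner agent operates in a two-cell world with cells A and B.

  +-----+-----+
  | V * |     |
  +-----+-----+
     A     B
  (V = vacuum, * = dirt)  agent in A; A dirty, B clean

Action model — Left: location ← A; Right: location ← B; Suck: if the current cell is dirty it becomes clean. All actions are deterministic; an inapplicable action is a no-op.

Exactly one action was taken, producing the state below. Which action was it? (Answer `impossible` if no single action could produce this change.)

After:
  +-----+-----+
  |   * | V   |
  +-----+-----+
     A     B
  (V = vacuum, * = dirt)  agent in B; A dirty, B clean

Right

try  Left: (A; A:dirty, B:clean)
try Right: (B; A:dirty, B:clean)  ← match
try  Suck: (A; A:clean, B:clean)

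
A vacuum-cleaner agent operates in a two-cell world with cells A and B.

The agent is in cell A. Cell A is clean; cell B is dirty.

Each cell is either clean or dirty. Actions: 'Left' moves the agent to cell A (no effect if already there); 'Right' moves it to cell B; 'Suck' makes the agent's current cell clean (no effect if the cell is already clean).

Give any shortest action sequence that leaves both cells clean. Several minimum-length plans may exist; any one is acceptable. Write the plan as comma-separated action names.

[1] after Right: <B|clean|dirty>
[2] after Suck: <B|clean|clean>
min 2: go B then Suck

Right, Suck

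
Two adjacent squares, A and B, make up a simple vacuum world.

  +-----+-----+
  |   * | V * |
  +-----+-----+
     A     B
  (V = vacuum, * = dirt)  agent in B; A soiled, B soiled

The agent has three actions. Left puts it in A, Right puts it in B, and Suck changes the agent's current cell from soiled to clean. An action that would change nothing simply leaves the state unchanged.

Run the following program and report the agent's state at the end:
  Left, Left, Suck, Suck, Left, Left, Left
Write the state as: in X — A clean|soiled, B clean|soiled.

Left (#1): in A — A soiled, B soiled
Left (#2): in A — A soiled, B soiled
Suck (#3): in A — A clean, B soiled
Suck (#4): in A — A clean, B soiled
Left (#5): in A — A clean, B soiled
Left (#6): in A — A clean, B soiled
Left (#7): in A — A clean, B soiled

in A — A clean, B soiled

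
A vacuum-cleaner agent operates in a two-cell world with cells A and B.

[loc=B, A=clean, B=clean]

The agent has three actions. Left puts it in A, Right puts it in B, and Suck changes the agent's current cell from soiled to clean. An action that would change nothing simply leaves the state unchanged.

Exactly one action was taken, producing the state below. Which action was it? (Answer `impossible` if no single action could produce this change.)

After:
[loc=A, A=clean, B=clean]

Left

try  Left: <A|clean|clean>  ← match
try Right: <B|clean|clean>
try  Suck: <B|clean|clean>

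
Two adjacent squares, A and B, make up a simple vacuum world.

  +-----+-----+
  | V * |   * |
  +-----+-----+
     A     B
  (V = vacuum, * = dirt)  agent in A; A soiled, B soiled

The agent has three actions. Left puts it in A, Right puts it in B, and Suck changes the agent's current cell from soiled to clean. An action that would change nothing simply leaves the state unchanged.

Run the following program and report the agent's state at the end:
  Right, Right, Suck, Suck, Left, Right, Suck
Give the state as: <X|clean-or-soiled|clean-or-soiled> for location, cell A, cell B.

<B|soiled|clean>

1) do Right; now <B|soiled|soiled>
2) do Right; now <B|soiled|soiled>
3) do Suck; now <B|soiled|clean>
4) do Suck; now <B|soiled|clean>
5) do Left; now <A|soiled|clean>
6) do Right; now <B|soiled|clean>
7) do Suck; now <B|soiled|clean>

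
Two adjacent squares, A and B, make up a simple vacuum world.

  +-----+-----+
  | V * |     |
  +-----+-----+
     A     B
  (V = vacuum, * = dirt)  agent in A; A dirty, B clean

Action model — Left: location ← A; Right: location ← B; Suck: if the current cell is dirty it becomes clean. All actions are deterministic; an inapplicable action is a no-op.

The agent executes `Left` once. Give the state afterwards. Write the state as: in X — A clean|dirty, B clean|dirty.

in A — A dirty, B clean

start: in A — A dirty, B clean
1. Left → in A — A dirty, B clean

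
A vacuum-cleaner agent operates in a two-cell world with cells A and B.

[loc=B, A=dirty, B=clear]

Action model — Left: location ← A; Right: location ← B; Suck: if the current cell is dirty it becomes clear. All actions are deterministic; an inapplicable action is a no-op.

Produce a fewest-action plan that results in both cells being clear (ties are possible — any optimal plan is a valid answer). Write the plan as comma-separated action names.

[1] after Left: in A — A dirty, B clear
[2] after Suck: in A — A clear, B clear
min 2: go A then Suck

Left, Suck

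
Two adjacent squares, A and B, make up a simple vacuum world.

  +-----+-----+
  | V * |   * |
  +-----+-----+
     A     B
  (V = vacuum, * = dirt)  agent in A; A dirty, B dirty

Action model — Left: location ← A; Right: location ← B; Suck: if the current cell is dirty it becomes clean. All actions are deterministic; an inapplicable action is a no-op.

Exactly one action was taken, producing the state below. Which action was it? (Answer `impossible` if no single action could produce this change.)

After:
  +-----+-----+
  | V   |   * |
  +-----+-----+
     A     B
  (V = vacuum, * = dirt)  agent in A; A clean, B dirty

Suck

try  Left: loc=A A=dirty B=dirty
try Right: loc=B A=dirty B=dirty
try  Suck: loc=A A=clean B=dirty  ← match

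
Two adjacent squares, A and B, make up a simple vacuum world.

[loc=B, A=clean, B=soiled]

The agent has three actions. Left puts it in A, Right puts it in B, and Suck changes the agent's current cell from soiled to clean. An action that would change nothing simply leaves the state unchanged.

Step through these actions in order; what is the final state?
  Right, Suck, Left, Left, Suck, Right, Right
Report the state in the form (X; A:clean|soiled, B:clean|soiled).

(B; A:clean, B:clean)

1. Right → (B; A:clean, B:soiled)
2. Suck → (B; A:clean, B:clean)
3. Left → (A; A:clean, B:clean)
4. Left → (A; A:clean, B:clean)
5. Suck → (A; A:clean, B:clean)
6. Right → (B; A:clean, B:clean)
7. Right → (B; A:clean, B:clean)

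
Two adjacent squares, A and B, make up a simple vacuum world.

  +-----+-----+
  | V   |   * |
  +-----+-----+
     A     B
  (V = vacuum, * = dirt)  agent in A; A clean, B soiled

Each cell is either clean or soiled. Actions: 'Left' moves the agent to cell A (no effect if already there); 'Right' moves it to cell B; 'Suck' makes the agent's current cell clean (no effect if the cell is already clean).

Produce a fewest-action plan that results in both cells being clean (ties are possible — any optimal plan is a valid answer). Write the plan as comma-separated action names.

step 1/2 (Right): (B; A:clean, B:soiled)
step 2/2 (Suck): (B; A:clean, B:clean)
min 2: go B then Suck

Right, Suck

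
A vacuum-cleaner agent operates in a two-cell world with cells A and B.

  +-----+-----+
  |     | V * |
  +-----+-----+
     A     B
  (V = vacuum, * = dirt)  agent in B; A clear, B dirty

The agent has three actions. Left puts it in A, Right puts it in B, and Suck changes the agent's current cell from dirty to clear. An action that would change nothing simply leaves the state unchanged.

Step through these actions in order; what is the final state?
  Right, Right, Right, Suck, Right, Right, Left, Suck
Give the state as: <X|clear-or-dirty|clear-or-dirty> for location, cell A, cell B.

<A|clear|clear>

[1] after Right: <B|clear|dirty>
[2] after Right: <B|clear|dirty>
[3] after Right: <B|clear|dirty>
[4] after Suck: <B|clear|clear>
[5] after Right: <B|clear|clear>
[6] after Right: <B|clear|clear>
[7] after Left: <A|clear|clear>
[8] after Suck: <A|clear|clear>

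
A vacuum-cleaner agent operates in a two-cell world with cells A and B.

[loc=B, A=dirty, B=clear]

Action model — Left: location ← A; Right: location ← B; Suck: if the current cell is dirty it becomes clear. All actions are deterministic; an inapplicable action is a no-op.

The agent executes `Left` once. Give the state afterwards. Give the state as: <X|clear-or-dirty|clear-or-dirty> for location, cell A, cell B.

start: <B|dirty|clear>
t=1 Left ⇒ <A|dirty|clear>

<A|dirty|clear>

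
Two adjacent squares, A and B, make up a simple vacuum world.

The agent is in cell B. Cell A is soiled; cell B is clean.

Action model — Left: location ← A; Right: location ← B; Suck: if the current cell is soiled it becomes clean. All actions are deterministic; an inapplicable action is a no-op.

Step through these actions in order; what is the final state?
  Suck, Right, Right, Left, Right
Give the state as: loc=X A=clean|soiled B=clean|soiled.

Suck (#1): loc=B A=soiled B=clean
Right (#2): loc=B A=soiled B=clean
Right (#3): loc=B A=soiled B=clean
Left (#4): loc=A A=soiled B=clean
Right (#5): loc=B A=soiled B=clean

loc=B A=soiled B=clean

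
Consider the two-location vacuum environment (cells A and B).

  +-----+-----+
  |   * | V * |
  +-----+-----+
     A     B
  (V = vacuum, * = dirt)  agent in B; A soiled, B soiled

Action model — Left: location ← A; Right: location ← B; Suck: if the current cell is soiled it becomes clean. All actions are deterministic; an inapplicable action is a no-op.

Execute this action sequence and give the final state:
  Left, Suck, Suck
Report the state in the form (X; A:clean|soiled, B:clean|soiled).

(A; A:clean, B:soiled)

[1] after Left: (A; A:soiled, B:soiled)
[2] after Suck: (A; A:clean, B:soiled)
[3] after Suck: (A; A:clean, B:soiled)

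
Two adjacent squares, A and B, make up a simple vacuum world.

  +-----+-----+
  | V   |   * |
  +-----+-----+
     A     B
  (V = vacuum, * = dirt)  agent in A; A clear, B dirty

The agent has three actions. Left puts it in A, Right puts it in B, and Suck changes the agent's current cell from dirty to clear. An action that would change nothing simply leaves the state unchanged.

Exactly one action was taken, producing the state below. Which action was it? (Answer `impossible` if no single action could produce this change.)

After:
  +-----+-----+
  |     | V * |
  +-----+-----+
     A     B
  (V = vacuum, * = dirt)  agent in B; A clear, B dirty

try  Left: (A; A:clear, B:dirty)
try Right: (B; A:clear, B:dirty)  ← match
try  Suck: (A; A:clear, B:dirty)

Right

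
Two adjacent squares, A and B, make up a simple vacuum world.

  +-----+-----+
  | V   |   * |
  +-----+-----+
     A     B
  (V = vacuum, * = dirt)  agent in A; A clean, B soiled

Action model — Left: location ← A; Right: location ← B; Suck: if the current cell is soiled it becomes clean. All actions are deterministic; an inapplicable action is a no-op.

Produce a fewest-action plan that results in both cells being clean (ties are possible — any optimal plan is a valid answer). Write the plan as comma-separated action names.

1) do Right; now (B; A:clean, B:soiled)
2) do Suck; now (B; A:clean, B:clean)
min 2: go B then Suck

Right, Suck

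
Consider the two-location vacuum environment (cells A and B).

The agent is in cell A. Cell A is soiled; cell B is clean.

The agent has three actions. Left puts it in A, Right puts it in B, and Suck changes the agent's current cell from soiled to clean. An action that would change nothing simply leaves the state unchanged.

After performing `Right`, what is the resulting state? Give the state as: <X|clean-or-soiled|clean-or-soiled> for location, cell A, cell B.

start: <A|soiled|clean>
t=1 Right ⇒ <B|soiled|clean>

<B|soiled|clean>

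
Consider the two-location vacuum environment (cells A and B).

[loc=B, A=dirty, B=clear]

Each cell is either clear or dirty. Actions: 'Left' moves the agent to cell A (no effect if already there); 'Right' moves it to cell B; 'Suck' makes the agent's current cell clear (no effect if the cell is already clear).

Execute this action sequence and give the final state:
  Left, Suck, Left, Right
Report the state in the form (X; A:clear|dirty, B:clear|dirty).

1. Left → (A; A:dirty, B:clear)
2. Suck → (A; A:clear, B:clear)
3. Left → (A; A:clear, B:clear)
4. Right → (B; A:clear, B:clear)

(B; A:clear, B:clear)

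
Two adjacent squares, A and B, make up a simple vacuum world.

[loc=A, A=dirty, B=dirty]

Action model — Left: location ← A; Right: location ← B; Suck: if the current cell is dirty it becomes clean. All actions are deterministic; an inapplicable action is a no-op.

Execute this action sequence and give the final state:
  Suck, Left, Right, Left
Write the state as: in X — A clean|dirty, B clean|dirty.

1) do Suck; now in A — A clean, B dirty
2) do Left; now in A — A clean, B dirty
3) do Right; now in B — A clean, B dirty
4) do Left; now in A — A clean, B dirty

in A — A clean, B dirty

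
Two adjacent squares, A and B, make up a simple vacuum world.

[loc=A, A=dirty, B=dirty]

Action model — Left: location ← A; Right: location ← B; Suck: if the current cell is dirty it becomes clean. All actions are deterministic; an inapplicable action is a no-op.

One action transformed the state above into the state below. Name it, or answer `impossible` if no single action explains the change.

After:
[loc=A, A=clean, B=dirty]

Suck

try  Left: loc=A A=dirty B=dirty
try Right: loc=B A=dirty B=dirty
try  Suck: loc=A A=clean B=dirty  ← match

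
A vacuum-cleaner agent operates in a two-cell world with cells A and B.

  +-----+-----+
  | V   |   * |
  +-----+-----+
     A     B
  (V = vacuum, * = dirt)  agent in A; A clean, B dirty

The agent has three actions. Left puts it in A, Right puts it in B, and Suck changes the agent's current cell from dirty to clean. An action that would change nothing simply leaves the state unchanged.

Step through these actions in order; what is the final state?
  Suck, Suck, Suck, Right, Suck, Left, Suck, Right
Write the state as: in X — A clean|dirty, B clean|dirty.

in B — A clean, B clean

1. Suck → in A — A clean, B dirty
2. Suck → in A — A clean, B dirty
3. Suck → in A — A clean, B dirty
4. Right → in B — A clean, B dirty
5. Suck → in B — A clean, B clean
6. Left → in A — A clean, B clean
7. Suck → in A — A clean, B clean
8. Right → in B — A clean, B clean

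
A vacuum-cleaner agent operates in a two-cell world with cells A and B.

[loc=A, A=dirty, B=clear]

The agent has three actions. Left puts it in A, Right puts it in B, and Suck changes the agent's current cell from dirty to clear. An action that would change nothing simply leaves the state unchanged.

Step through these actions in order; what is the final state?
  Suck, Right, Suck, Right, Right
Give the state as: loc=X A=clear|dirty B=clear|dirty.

loc=B A=clear B=clear

1. Suck → loc=A A=clear B=clear
2. Right → loc=B A=clear B=clear
3. Suck → loc=B A=clear B=clear
4. Right → loc=B A=clear B=clear
5. Right → loc=B A=clear B=clear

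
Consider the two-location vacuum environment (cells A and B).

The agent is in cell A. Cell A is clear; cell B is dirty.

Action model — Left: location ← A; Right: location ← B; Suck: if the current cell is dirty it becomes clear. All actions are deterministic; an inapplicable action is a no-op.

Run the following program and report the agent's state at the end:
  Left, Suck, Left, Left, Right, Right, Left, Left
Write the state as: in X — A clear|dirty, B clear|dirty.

1. Left → in A — A clear, B dirty
2. Suck → in A — A clear, B dirty
3. Left → in A — A clear, B dirty
4. Left → in A — A clear, B dirty
5. Right → in B — A clear, B dirty
6. Right → in B — A clear, B dirty
7. Left → in A — A clear, B dirty
8. Left → in A — A clear, B dirty

in A — A clear, B dirty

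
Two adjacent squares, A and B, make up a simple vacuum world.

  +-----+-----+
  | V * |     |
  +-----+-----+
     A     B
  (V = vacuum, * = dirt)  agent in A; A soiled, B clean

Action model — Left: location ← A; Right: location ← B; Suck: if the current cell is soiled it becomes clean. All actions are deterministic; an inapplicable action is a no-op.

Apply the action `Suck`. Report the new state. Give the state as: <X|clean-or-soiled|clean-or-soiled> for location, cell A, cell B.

start: <A|soiled|clean>
[1] after Suck: <A|clean|clean>

<A|clean|clean>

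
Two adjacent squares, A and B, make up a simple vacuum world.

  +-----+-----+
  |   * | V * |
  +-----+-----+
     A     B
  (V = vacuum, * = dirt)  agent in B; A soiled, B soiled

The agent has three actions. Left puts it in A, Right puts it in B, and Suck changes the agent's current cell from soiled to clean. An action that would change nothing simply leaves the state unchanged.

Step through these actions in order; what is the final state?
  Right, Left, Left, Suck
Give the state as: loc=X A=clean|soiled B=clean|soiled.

1) do Right; now loc=B A=soiled B=soiled
2) do Left; now loc=A A=soiled B=soiled
3) do Left; now loc=A A=soiled B=soiled
4) do Suck; now loc=A A=clean B=soiled

loc=A A=clean B=soiled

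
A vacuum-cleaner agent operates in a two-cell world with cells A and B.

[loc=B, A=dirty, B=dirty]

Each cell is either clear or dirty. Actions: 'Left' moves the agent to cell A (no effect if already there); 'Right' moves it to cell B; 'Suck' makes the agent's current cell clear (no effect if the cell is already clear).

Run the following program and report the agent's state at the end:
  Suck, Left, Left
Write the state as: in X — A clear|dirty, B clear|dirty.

1. Suck → in B — A dirty, B clear
2. Left → in A — A dirty, B clear
3. Left → in A — A dirty, B clear

in A — A dirty, B clear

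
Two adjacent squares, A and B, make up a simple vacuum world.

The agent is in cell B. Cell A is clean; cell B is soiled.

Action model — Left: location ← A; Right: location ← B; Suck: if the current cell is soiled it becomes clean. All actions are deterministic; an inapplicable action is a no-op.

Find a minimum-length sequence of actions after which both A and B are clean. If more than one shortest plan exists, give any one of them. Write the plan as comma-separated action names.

Suck

step 1/1 (Suck): loc=B A=clean B=clean
min 1: B is soiled, one Suck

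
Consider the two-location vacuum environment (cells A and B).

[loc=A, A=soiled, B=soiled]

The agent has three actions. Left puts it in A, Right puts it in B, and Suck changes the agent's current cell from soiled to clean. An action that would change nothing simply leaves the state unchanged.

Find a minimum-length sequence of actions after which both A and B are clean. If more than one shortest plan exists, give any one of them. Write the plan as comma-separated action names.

Suck, Right, Suck

[1] after Suck: in A — A clean, B soiled
[2] after Right: in B — A clean, B soiled
[3] after Suck: in B — A clean, B clean
min 3: Suck A + move + Suck B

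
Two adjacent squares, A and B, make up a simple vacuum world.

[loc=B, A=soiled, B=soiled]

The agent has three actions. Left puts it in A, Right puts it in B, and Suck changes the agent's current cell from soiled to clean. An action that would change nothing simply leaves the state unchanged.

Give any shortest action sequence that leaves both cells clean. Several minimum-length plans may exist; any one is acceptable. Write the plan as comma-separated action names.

1) do Suck; now (B; A:soiled, B:clean)
2) do Left; now (A; A:soiled, B:clean)
3) do Suck; now (A; A:clean, B:clean)
min 3: Suck B + move + Suck A

Suck, Left, Suck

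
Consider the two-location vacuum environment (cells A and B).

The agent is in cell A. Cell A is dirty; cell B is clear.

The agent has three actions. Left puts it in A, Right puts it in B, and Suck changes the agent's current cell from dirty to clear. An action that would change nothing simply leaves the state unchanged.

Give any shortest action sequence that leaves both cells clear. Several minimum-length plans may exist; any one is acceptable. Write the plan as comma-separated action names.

Suck

1) do Suck; now in A — A clear, B clear
min 1: A is dirty, one Suck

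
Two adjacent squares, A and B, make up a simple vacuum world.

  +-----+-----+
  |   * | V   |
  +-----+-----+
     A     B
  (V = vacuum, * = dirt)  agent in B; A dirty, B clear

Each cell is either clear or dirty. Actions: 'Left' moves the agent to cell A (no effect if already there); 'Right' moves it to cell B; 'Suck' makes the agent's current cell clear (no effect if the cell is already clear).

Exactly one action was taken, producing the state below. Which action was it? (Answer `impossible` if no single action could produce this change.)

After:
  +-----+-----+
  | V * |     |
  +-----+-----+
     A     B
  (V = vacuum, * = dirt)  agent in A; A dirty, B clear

Left

try  Left: in A — A dirty, B clear  ← match
try Right: in B — A dirty, B clear
try  Suck: in B — A dirty, B clear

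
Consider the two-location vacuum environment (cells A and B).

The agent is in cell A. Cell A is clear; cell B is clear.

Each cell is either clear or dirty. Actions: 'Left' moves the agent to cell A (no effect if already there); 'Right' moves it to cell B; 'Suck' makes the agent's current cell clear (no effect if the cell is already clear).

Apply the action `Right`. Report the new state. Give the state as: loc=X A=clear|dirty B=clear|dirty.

loc=B A=clear B=clear

start: loc=A A=clear B=clear
step 1/1 (Right): loc=B A=clear B=clear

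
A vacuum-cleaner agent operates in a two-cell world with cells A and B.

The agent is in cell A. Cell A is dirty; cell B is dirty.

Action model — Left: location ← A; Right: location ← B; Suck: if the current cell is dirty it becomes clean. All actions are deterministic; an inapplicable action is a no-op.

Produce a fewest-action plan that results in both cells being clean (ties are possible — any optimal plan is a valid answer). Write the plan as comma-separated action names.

[1] after Suck: in A — A clean, B dirty
[2] after Right: in B — A clean, B dirty
[3] after Suck: in B — A clean, B clean
min 3: Suck A + move + Suck B

Suck, Right, Suck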